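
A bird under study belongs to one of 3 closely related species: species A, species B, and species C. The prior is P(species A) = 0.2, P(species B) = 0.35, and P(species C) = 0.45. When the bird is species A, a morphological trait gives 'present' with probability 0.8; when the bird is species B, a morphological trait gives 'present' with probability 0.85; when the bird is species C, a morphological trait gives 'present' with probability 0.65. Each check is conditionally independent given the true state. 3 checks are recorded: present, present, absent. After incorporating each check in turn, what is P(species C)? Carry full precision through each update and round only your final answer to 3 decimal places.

After 'present': normaliser = 0.8·0.2000 + 0.85·0.3500 + 0.65·0.4500; P(species A) ≈ 0.2133, P(species B) ≈ 0.3967, P(species C) ≈ 0.3900
After 'present': normaliser = 0.8·0.2133 + 0.85·0.3967 + 0.65·0.3900; P(species A) ≈ 0.2242, P(species B) ≈ 0.4429, P(species C) ≈ 0.3330
After 'absent': normaliser = 0.2·0.2242 + 0.15·0.4429 + 0.35·0.3330; P(species A) ≈ 0.1968, P(species B) ≈ 0.2916, P(species C) ≈ 0.5116

0.512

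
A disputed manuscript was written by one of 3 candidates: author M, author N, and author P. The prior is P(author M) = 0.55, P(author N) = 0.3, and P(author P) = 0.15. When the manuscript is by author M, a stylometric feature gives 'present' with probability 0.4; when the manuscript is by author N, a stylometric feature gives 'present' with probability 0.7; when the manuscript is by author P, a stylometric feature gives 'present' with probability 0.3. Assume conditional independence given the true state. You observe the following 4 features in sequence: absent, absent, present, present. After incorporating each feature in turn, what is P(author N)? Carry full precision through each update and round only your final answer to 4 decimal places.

0.2568

After 'absent': normaliser = 0.6·0.5500 + 0.3·0.3000 + 0.7·0.1500; P(author M) ≈ 0.6286, P(author N) ≈ 0.1714, P(author P) ≈ 0.2000
After 'absent': normaliser = 0.6·0.6286 + 0.3·0.1714 + 0.7·0.2000; P(author M) ≈ 0.6633, P(author N) ≈ 0.0905, P(author P) ≈ 0.2462
After 'present': normaliser = 0.4·0.6633 + 0.7·0.0905 + 0.3·0.2462; P(author M) ≈ 0.6592, P(author N) ≈ 0.1573, P(author P) ≈ 0.1835
After 'present': normaliser = 0.4·0.6592 + 0.7·0.1573 + 0.3·0.1835; P(author M) ≈ 0.6148, P(author N) ≈ 0.2568, P(author P) ≈ 0.1284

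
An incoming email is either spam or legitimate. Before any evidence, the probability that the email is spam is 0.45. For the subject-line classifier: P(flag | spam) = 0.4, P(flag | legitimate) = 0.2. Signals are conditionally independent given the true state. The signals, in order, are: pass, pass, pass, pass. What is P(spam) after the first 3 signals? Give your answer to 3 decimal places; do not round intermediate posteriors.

Each posterior becomes the prior for the next update.
After 'pass': P(spam) = 0.6·0.4500 / (0.6·0.4500 + 0.8·0.5500) ≈ 0.3803
After 'pass': P(spam) = 0.6·0.3803 / (0.6·0.3803 + 0.8·0.6197) ≈ 0.3152
After 'pass': P(spam) = 0.6·0.3152 / (0.6·0.3152 + 0.8·0.6848) ≈ 0.2566

0.257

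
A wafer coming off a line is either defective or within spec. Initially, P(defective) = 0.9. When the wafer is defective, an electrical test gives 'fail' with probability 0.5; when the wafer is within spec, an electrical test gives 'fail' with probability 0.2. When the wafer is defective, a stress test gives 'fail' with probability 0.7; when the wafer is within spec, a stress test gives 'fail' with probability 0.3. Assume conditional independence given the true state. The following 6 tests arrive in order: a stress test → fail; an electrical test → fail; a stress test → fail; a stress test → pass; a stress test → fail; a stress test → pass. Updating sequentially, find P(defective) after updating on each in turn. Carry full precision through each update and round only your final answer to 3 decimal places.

Apply Bayes' rule sequentially, carrying P(defective) forward.
After a stress test='fail': P(defective) = 0.7·0.9000 / (0.7·0.9000 + 0.3·0.1000) ≈ 0.9545
After an electrical test='fail': P(defective) = 0.5·0.9545 / (0.5·0.9545 + 0.2·0.0455) ≈ 0.9813
After a stress test='fail': P(defective) = 0.7·0.9813 / (0.7·0.9813 + 0.3·0.0187) ≈ 0.9919
After a stress test='pass': P(defective) = 0.3·0.9919 / (0.3·0.9919 + 0.7·0.0081) ≈ 0.9813
After a stress test='fail': P(defective) = 0.7·0.9813 / (0.7·0.9813 + 0.3·0.0187) ≈ 0.9919
After a stress test='pass': P(defective) = 0.3·0.9919 / (0.3·0.9919 + 0.7·0.0081) ≈ 0.9813

0.981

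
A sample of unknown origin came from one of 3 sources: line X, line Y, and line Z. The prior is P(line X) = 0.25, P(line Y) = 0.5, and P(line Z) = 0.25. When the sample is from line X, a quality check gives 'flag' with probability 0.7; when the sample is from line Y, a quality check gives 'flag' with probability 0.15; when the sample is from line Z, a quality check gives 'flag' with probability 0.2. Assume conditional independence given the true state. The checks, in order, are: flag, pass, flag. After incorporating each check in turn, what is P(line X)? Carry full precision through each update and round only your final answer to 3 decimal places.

0.677

Each posterior becomes the prior for the next update.
After 'flag': normaliser = 0.7·0.2500 + 0.15·0.5000 + 0.2·0.2500; P(line X) ≈ 0.5833, P(line Y) ≈ 0.2500, P(line Z) ≈ 0.1667
After 'pass': normaliser = 0.3·0.5833 + 0.85·0.2500 + 0.8·0.1667; P(line X) ≈ 0.3360, P(line Y) ≈ 0.4080, P(line Z) ≈ 0.2560
After 'flag': normaliser = 0.7·0.3360 + 0.15·0.4080 + 0.2·0.2560; P(line X) ≈ 0.6766, P(line Y) ≈ 0.1761, P(line Z) ≈ 0.1473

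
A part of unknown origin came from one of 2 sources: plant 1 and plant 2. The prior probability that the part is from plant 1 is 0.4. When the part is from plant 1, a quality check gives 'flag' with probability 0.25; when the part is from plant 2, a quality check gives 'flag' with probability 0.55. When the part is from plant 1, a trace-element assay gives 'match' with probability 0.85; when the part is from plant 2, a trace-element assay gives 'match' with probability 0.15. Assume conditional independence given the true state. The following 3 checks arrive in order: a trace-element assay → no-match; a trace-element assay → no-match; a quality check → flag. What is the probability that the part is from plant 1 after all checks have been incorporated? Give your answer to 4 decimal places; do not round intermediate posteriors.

After a trace-element assay='no-match': P(plant 1) = 0.15·0.4000 / (0.15·0.4000 + 0.85·0.6000) ≈ 0.1053
After a trace-element assay='no-match': P(plant 1) = 0.15·0.1053 / (0.15·0.1053 + 0.85·0.8947) ≈ 0.0203
After a quality check='flag': P(plant 1) = 0.25·0.0203 / (0.25·0.0203 + 0.55·0.9797) ≈ 0.0093

0.0093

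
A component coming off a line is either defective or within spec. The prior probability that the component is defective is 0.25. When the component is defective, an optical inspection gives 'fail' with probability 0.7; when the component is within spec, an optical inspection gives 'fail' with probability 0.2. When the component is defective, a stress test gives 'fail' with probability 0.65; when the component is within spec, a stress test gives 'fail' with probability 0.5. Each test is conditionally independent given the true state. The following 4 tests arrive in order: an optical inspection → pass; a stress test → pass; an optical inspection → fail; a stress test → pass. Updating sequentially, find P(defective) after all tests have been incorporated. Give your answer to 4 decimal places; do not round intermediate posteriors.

Each posterior becomes the prior for the next update.
After an optical inspection='pass': P(defective) = 0.3·0.2500 / (0.3·0.2500 + 0.8·0.7500) ≈ 0.1111
After a stress test='pass': P(defective) = 0.35·0.1111 / (0.35·0.1111 + 0.5·0.8889) ≈ 0.0805
After an optical inspection='fail': P(defective) = 0.7·0.0805 / (0.7·0.0805 + 0.2·0.9195) ≈ 0.2344
After a stress test='pass': P(defective) = 0.35·0.2344 / (0.35·0.2344 + 0.5·0.7656) ≈ 0.1765

0.1765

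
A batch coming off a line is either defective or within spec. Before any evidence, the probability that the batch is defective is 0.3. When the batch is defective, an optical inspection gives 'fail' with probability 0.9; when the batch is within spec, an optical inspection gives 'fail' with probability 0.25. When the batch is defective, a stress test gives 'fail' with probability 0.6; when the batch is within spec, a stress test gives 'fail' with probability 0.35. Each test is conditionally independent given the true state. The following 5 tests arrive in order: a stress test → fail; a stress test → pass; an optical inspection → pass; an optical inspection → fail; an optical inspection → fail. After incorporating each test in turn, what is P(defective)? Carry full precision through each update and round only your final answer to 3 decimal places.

0.439

After a stress test='fail': P(defective) = 0.6·0.3000 / (0.6·0.3000 + 0.35·0.7000) ≈ 0.4235
After a stress test='pass': P(defective) = 0.4·0.4235 / (0.4·0.4235 + 0.65·0.5765) ≈ 0.3114
After an optical inspection='pass': P(defective) = 0.1·0.3114 / (0.1·0.3114 + 0.75·0.6886) ≈ 0.0569
After an optical inspection='fail': P(defective) = 0.9·0.0569 / (0.9·0.0569 + 0.25·0.9431) ≈ 0.1783
After an optical inspection='fail': P(defective) = 0.9·0.1783 / (0.9·0.1783 + 0.25·0.8217) ≈ 0.4386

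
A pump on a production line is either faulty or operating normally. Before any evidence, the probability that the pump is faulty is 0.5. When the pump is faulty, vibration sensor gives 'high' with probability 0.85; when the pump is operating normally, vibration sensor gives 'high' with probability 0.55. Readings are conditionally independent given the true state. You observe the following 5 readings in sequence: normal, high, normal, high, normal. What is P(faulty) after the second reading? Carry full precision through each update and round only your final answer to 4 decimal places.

Apply Bayes' rule sequentially, carrying P(faulty) forward.
After 'normal': P(faulty) = 0.15·0.5000 / (0.15·0.5000 + 0.45·0.5000) ≈ 0.2500
After 'high': P(faulty) = 0.85·0.2500 / (0.85·0.2500 + 0.55·0.7500) ≈ 0.3400

0.3400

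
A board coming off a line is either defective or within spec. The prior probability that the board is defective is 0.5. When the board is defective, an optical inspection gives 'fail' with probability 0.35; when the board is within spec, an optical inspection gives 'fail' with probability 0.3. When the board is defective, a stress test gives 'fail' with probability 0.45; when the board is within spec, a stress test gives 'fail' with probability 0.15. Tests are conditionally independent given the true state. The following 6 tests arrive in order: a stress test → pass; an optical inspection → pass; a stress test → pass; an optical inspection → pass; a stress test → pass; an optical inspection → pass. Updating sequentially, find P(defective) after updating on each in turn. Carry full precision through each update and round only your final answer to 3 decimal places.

After a stress test='pass': P(defective) = 0.55·0.5000 / (0.55·0.5000 + 0.85·0.5000) ≈ 0.3929
After an optical inspection='pass': P(defective) = 0.65·0.3929 / (0.65·0.3929 + 0.7·0.6071) ≈ 0.3753
After a stress test='pass': P(defective) = 0.55·0.3753 / (0.55·0.3753 + 0.85·0.6247) ≈ 0.2799
After an optical inspection='pass': P(defective) = 0.65·0.2799 / (0.65·0.2799 + 0.7·0.7201) ≈ 0.2653
After a stress test='pass': P(defective) = 0.55·0.2653 / (0.55·0.2653 + 0.85·0.7347) ≈ 0.1894
After an optical inspection='pass': P(defective) = 0.65·0.1894 / (0.65·0.1894 + 0.7·0.8106) ≈ 0.1782

0.178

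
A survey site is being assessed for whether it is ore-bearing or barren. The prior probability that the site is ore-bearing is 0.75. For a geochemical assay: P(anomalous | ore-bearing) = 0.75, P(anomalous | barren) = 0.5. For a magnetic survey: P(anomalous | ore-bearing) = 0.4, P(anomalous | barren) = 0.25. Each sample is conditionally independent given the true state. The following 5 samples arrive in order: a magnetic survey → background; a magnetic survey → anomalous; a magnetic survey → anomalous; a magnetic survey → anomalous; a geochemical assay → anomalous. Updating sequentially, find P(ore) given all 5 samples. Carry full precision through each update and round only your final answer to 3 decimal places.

After a magnetic survey='background': P(ore) = 0.6·0.7500 / (0.6·0.7500 + 0.75·0.2500) ≈ 0.7059
After a magnetic survey='anomalous': P(ore) = 0.4·0.7059 / (0.4·0.7059 + 0.25·0.2941) ≈ 0.7934
After a magnetic survey='anomalous': P(ore) = 0.4·0.7934 / (0.4·0.7934 + 0.25·0.2066) ≈ 0.8600
After a magnetic survey='anomalous': P(ore) = 0.4·0.8600 / (0.4·0.8600 + 0.25·0.1400) ≈ 0.9077
After a geochemical assay='anomalous': P(ore) = 0.75·0.9077 / (0.75·0.9077 + 0.5·0.0923) ≈ 0.9365

0.936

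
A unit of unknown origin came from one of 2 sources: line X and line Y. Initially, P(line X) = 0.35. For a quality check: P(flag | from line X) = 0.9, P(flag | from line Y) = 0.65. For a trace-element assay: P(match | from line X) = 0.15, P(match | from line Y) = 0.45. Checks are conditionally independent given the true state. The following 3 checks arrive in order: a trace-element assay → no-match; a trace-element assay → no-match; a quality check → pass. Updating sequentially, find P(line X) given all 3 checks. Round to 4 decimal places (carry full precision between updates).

0.2687

After a trace-element assay='no-match': P(line X) = 0.85·0.3500 / (0.85·0.3500 + 0.55·0.6500) ≈ 0.4542
After a trace-element assay='no-match': P(line X) = 0.85·0.4542 / (0.85·0.4542 + 0.55·0.5458) ≈ 0.5626
After a quality check='pass': P(line X) = 0.1·0.5626 / (0.1·0.5626 + 0.35·0.4374) ≈ 0.2687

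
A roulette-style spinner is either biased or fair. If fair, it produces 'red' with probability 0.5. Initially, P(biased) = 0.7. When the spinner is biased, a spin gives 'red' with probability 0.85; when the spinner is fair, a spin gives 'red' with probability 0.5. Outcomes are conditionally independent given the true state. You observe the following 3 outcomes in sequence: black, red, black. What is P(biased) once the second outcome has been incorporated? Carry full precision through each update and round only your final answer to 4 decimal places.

After 'black': P(biased) = 0.15·0.7000 / (0.15·0.7000 + 0.5·0.3000) ≈ 0.4118
After 'red': P(biased) = 0.85·0.4118 / (0.85·0.4118 + 0.5·0.5882) ≈ 0.5434

0.5434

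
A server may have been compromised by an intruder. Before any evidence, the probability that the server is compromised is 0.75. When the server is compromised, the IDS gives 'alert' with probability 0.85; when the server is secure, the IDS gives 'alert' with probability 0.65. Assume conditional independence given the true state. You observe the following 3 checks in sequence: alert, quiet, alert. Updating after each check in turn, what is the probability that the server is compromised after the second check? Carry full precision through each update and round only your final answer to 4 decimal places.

0.6270

After 'alert': P(compromised) = 0.85·0.7500 / (0.85·0.7500 + 0.65·0.2500) ≈ 0.7969
After 'quiet': P(compromised) = 0.15·0.7969 / (0.15·0.7969 + 0.35·0.2031) ≈ 0.6270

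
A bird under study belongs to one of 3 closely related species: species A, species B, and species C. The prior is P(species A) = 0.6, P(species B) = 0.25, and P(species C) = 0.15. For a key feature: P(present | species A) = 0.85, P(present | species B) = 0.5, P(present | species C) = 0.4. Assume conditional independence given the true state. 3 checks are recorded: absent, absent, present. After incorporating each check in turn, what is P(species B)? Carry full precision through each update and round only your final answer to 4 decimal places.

After 'absent': normaliser = 0.15·0.6000 + 0.5·0.2500 + 0.6·0.1500; P(species A) ≈ 0.2951, P(species B) ≈ 0.4098, P(species C) ≈ 0.2951
After 'absent': normaliser = 0.15·0.2951 + 0.5·0.4098 + 0.6·0.2951; P(species A) ≈ 0.1038, P(species B) ≈ 0.4808, P(species C) ≈ 0.4154
After 'present': normaliser = 0.85·0.1038 + 0.5·0.4808 + 0.4·0.4154; P(species A) ≈ 0.1784, P(species B) ≈ 0.4858, P(species C) ≈ 0.3358

0.4858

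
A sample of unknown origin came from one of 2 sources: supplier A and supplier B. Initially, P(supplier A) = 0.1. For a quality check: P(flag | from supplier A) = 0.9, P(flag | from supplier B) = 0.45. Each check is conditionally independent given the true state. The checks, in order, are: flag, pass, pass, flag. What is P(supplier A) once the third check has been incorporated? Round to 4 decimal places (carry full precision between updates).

After 'flag': P(supplier A) = 0.9·0.1000 / (0.9·0.1000 + 0.45·0.9000) ≈ 0.1818
After 'pass': P(supplier A) = 0.1·0.1818 / (0.1·0.1818 + 0.55·0.8182) ≈ 0.0388
After 'pass': P(supplier A) = 0.1·0.0388 / (0.1·0.0388 + 0.55·0.9612) ≈ 0.0073

0.0073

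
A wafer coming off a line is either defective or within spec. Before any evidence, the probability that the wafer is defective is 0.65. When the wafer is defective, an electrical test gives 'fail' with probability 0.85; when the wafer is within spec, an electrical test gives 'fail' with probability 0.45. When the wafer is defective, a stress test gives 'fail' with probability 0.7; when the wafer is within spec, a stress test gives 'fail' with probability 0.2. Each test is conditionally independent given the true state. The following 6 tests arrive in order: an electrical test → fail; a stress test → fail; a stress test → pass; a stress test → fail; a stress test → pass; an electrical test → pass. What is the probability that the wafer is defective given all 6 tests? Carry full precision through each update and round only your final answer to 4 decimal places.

After an electrical test='fail': P(defective) = 0.85·0.6500 / (0.85·0.6500 + 0.45·0.3500) ≈ 0.7782
After a stress test='fail': P(defective) = 0.7·0.7782 / (0.7·0.7782 + 0.2·0.2218) ≈ 0.9247
After a stress test='pass': P(defective) = 0.3·0.9247 / (0.3·0.9247 + 0.8·0.0753) ≈ 0.8216
After a stress test='fail': P(defective) = 0.7·0.8216 / (0.7·0.8216 + 0.2·0.1784) ≈ 0.9416
After a stress test='pass': P(defective) = 0.3·0.9416 / (0.3·0.9416 + 0.8·0.0584) ≈ 0.8580
After an electrical test='pass': P(defective) = 0.15·0.8580 / (0.15·0.8580 + 0.55·0.1420) ≈ 0.6224

0.6224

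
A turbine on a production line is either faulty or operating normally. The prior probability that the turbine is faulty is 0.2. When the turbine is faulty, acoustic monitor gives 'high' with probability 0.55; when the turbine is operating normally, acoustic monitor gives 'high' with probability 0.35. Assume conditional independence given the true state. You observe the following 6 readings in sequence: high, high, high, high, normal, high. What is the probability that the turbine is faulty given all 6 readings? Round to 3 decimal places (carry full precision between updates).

0.624

After 'high': P(faulty) = 0.55·0.2000 / (0.55·0.2000 + 0.35·0.8000) ≈ 0.2821
After 'high': P(faulty) = 0.55·0.2821 / (0.55·0.2821 + 0.35·0.7179) ≈ 0.3817
After 'high': P(faulty) = 0.55·0.3817 / (0.55·0.3817 + 0.35·0.6183) ≈ 0.4924
After 'high': P(faulty) = 0.55·0.4924 / (0.55·0.4924 + 0.35·0.5076) ≈ 0.6039
After 'normal': P(faulty) = 0.45·0.6039 / (0.45·0.6039 + 0.65·0.3961) ≈ 0.5135
After 'high': P(faulty) = 0.55·0.5135 / (0.55·0.5135 + 0.35·0.4865) ≈ 0.6238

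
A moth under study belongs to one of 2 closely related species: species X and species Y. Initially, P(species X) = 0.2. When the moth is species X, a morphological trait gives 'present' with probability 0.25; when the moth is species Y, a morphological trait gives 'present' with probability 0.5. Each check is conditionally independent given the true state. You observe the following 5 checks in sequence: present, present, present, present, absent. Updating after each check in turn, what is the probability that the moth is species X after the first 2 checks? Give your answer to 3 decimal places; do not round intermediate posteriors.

After 'present': P(species X) = 0.25·0.2000 / (0.25·0.2000 + 0.5·0.8000) ≈ 0.1111
After 'present': P(species X) = 0.25·0.1111 / (0.25·0.1111 + 0.5·0.8889) ≈ 0.0588

0.059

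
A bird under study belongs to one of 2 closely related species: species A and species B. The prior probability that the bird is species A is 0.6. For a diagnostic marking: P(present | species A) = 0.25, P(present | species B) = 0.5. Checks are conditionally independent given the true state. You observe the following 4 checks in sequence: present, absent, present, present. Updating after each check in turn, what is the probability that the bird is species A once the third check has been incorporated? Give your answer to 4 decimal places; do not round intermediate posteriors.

0.3600

After 'present': P(species A) = 0.25·0.6000 / (0.25·0.6000 + 0.5·0.4000) ≈ 0.4286
After 'absent': P(species A) = 0.75·0.4286 / (0.75·0.4286 + 0.5·0.5714) ≈ 0.5294
After 'present': P(species A) = 0.25·0.5294 / (0.25·0.5294 + 0.5·0.4706) ≈ 0.3600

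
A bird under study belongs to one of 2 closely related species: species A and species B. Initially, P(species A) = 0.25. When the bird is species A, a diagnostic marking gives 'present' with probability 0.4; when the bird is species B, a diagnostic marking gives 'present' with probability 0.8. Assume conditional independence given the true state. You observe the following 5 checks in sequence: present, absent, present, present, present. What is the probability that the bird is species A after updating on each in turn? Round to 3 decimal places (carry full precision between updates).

0.059

After 'present': P(species A) = 0.4·0.2500 / (0.4·0.2500 + 0.8·0.7500) ≈ 0.1429
After 'absent': P(species A) = 0.6·0.1429 / (0.6·0.1429 + 0.2·0.8571) ≈ 0.3333
After 'present': P(species A) = 0.4·0.3333 / (0.4·0.3333 + 0.8·0.6667) ≈ 0.2000
After 'present': P(species A) = 0.4·0.2000 / (0.4·0.2000 + 0.8·0.8000) ≈ 0.1111
After 'present': P(species A) = 0.4·0.1111 / (0.4·0.1111 + 0.8·0.8889) ≈ 0.0588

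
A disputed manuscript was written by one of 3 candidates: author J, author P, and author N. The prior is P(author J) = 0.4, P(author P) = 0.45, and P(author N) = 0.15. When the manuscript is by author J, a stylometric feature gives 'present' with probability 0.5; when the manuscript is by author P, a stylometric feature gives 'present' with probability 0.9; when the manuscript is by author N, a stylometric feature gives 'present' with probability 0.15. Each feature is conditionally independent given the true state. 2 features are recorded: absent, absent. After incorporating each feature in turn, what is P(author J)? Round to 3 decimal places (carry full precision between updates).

After 'absent': normaliser = 0.5·0.4000 + 0.1·0.4500 + 0.85·0.1500; P(author J) ≈ 0.5369, P(author P) ≈ 0.1208, P(author N) ≈ 0.3423
After 'absent': normaliser = 0.5·0.5369 + 0.1·0.1208 + 0.85·0.3423; P(author J) ≈ 0.4698, P(author P) ≈ 0.0211, P(author N) ≈ 0.5091

0.470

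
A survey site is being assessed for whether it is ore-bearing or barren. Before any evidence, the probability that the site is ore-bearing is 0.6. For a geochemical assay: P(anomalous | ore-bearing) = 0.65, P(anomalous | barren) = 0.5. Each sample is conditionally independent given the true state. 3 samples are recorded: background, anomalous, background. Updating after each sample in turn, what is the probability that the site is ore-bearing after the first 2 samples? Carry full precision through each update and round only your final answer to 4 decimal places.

0.5772

After 'background': P(ore) = 0.35·0.6000 / (0.35·0.6000 + 0.5·0.4000) ≈ 0.5122
After 'anomalous': P(ore) = 0.65·0.5122 / (0.65·0.5122 + 0.5·0.4878) ≈ 0.5772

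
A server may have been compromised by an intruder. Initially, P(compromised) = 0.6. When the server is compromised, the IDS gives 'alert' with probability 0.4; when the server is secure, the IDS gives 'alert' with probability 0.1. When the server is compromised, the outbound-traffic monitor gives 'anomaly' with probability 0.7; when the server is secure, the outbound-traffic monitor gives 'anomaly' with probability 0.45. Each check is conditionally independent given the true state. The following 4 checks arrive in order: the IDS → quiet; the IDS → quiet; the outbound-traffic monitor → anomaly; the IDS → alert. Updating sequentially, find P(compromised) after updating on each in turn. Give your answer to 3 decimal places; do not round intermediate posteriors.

0.806

Each posterior becomes the prior for the next update.
After the IDS='quiet': P(compromised) = 0.6·0.6000 / (0.6·0.6000 + 0.9·0.4000) ≈ 0.5000
After the IDS='quiet': P(compromised) = 0.6·0.5000 / (0.6·0.5000 + 0.9·0.5000) ≈ 0.4000
After the outbound-traffic monitor='anomaly': P(compromised) = 0.7·0.4000 / (0.7·0.4000 + 0.45·0.6000) ≈ 0.5091
After the IDS='alert': P(compromised) = 0.4·0.5091 / (0.4·0.5091 + 0.1·0.4909) ≈ 0.8058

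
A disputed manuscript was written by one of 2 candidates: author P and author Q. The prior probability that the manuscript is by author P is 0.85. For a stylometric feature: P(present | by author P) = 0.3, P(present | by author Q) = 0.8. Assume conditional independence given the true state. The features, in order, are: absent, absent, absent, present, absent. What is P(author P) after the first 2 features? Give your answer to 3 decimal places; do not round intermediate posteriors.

Each posterior becomes the prior for the next update.
After 'absent': P(author P) = 0.7·0.8500 / (0.7·0.8500 + 0.2·0.1500) ≈ 0.9520
After 'absent': P(author P) = 0.7·0.9520 / (0.7·0.9520 + 0.2·0.0480) ≈ 0.9858

0.986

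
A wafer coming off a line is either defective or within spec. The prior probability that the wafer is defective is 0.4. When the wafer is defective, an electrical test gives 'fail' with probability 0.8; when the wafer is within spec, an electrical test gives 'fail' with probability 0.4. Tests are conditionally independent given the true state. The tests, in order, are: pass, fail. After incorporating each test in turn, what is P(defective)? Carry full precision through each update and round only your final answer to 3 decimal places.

0.308

After 'pass': P(defective) = 0.2·0.4000 / (0.2·0.4000 + 0.6·0.6000) ≈ 0.1818
After 'fail': P(defective) = 0.8·0.1818 / (0.8·0.1818 + 0.4·0.8182) ≈ 0.3077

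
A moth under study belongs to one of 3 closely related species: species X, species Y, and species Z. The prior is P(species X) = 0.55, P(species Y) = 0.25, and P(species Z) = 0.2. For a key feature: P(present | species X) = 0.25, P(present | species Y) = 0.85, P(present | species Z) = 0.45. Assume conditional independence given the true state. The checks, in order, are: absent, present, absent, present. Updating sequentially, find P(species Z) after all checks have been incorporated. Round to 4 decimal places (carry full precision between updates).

0.3436

After 'absent': normaliser = 0.75·0.5500 + 0.15·0.2500 + 0.55·0.2000; P(species X) ≈ 0.7366, P(species Y) ≈ 0.0670, P(species Z) ≈ 0.1964
After 'present': normaliser = 0.25·0.7366 + 0.85·0.0670 + 0.45·0.1964; P(species X) ≈ 0.5589, P(species Y) ≈ 0.1728, P(species Z) ≈ 0.2683
After 'absent': normaliser = 0.75·0.5589 + 0.15·0.1728 + 0.55·0.2683; P(species X) ≈ 0.7073, P(species Y) ≈ 0.0437, P(species Z) ≈ 0.2490
After 'present': normaliser = 0.25·0.7073 + 0.85·0.0437 + 0.45·0.2490; P(species X) ≈ 0.5424, P(species Y) ≈ 0.1140, P(species Z) ≈ 0.3436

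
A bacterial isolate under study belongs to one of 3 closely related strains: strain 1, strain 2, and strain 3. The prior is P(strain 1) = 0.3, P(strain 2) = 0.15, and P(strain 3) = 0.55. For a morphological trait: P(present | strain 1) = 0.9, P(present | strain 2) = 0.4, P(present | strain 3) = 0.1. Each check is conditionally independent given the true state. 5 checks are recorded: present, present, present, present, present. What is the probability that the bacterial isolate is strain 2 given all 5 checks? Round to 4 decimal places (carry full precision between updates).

After 'present': normaliser = 0.9·0.3000 + 0.4·0.1500 + 0.1·0.5500; P(strain 1) ≈ 0.7013, P(strain 2) ≈ 0.1558, P(strain 3) ≈ 0.1429
After 'present': normaliser = 0.9·0.7013 + 0.4·0.1558 + 0.1·0.1429; P(strain 1) ≈ 0.8917, P(strain 2) ≈ 0.0881, P(strain 3) ≈ 0.0202
After 'present': normaliser = 0.9·0.8917 + 0.4·0.0881 + 0.1·0.0202; P(strain 1) ≈ 0.9556, P(strain 2) ≈ 0.0419, P(strain 3) ≈ 0.0024
After 'present': normaliser = 0.9·0.9556 + 0.4·0.0419 + 0.1·0.0024; P(strain 1) ≈ 0.9806, P(strain 2) ≈ 0.0191, P(strain 3) ≈ 0.0003
After 'present': normaliser = 0.9·0.9806 + 0.4·0.0191 + 0.1·0.0003; P(strain 1) ≈ 0.9914, P(strain 2) ≈ 0.0086, P(strain 3) ≈ 0.0000

0.0086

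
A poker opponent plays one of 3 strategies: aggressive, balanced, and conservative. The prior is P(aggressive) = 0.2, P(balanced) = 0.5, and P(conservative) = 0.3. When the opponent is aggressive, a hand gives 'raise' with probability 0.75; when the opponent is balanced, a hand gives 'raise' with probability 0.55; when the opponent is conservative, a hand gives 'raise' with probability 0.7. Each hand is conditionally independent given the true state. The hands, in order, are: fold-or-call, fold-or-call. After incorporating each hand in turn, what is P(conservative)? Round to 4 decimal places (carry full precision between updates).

0.1918

After 'fold-or-call': normaliser = 0.25·0.2000 + 0.45·0.5000 + 0.3·0.3000; P(aggressive) ≈ 0.1370, P(balanced) ≈ 0.6164, P(conservative) ≈ 0.2466
After 'fold-or-call': normaliser = 0.25·0.1370 + 0.45·0.6164 + 0.3·0.2466; P(aggressive) ≈ 0.0888, P(balanced) ≈ 0.7194, P(conservative) ≈ 0.1918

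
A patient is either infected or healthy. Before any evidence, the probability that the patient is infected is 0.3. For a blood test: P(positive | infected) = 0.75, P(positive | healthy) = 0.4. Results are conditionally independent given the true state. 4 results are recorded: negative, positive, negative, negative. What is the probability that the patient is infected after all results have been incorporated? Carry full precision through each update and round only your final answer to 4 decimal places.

0.0549

After 'negative': P(infected) = 0.25·0.3000 / (0.25·0.3000 + 0.6·0.7000) ≈ 0.1515
After 'positive': P(infected) = 0.75·0.1515 / (0.75·0.1515 + 0.4·0.8485) ≈ 0.2508
After 'negative': P(infected) = 0.25·0.2508 / (0.25·0.2508 + 0.6·0.7492) ≈ 0.1224
After 'negative': P(infected) = 0.25·0.1224 / (0.25·0.1224 + 0.6·0.8776) ≈ 0.0549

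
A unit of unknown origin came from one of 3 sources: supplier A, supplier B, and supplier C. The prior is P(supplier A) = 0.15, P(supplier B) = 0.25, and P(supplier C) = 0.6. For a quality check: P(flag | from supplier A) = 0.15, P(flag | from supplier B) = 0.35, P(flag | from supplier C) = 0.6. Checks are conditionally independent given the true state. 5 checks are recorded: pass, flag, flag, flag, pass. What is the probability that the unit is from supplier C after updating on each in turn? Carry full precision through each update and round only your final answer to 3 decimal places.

After 'pass': normaliser = 0.85·0.1500 + 0.65·0.2500 + 0.4·0.6000; P(supplier A) ≈ 0.2406, P(supplier B) ≈ 0.3066, P(supplier C) ≈ 0.4528
After 'flag': normaliser = 0.15·0.2406 + 0.35·0.3066 + 0.6·0.4528; P(supplier A) ≈ 0.0869, P(supplier B) ≈ 0.2585, P(supplier C) ≈ 0.6545
After 'flag': normaliser = 0.15·0.0869 + 0.35·0.2585 + 0.6·0.6545; P(supplier A) ≈ 0.0263, P(supplier B) ≈ 0.1823, P(supplier C) ≈ 0.7914
After 'flag': normaliser = 0.15·0.0263 + 0.35·0.1823 + 0.6·0.7914; P(supplier A) ≈ 0.0073, P(supplier B) ≈ 0.1176, P(supplier C) ≈ 0.8751
After 'pass': normaliser = 0.85·0.0073 + 0.65·0.1176 + 0.4·0.8751; P(supplier A) ≈ 0.0143, P(supplier B) ≈ 0.1767, P(supplier C) ≈ 0.8090

0.809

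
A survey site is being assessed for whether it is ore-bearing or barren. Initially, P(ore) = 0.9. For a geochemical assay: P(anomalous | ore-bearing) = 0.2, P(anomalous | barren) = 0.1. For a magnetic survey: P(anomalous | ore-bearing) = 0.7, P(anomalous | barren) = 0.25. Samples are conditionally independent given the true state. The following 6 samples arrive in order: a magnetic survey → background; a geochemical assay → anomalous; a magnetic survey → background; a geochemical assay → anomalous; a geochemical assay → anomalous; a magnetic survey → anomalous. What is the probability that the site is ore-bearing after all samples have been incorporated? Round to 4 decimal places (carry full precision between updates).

After a magnetic survey='background': P(ore) = 0.3·0.9000 / (0.3·0.9000 + 0.75·0.1000) ≈ 0.7826
After a geochemical assay='anomalous': P(ore) = 0.2·0.7826 / (0.2·0.7826 + 0.1·0.2174) ≈ 0.8780
After a magnetic survey='background': P(ore) = 0.3·0.8780 / (0.3·0.8780 + 0.75·0.1220) ≈ 0.7423
After a geochemical assay='anomalous': P(ore) = 0.2·0.7423 / (0.2·0.7423 + 0.1·0.2577) ≈ 0.8521
After a geochemical assay='anomalous': P(ore) = 0.2·0.8521 / (0.2·0.8521 + 0.1·0.1479) ≈ 0.9201
After a magnetic survey='anomalous': P(ore) = 0.7·0.9201 / (0.7·0.9201 + 0.25·0.0799) ≈ 0.9699

0.9699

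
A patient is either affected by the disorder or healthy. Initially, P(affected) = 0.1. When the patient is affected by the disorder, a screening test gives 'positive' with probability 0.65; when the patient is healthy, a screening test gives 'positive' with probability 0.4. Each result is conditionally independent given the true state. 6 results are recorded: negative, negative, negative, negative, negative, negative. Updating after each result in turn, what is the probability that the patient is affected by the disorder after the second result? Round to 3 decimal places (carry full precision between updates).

0.036

After 'negative': P(affected) = 0.35·0.1000 / (0.35·0.1000 + 0.6·0.9000) ≈ 0.0609
After 'negative': P(affected) = 0.35·0.0609 / (0.35·0.0609 + 0.6·0.9391) ≈ 0.0364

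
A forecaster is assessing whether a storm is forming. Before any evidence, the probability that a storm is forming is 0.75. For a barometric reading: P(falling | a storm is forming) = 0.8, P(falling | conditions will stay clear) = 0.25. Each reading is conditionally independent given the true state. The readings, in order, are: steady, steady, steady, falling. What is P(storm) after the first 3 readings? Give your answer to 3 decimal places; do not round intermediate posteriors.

After 'steady': P(storm) = 0.2·0.7500 / (0.2·0.7500 + 0.75·0.2500) ≈ 0.4444
After 'steady': P(storm) = 0.2·0.4444 / (0.2·0.4444 + 0.75·0.5556) ≈ 0.1758
After 'steady': P(storm) = 0.2·0.1758 / (0.2·0.1758 + 0.75·0.8242) ≈ 0.0538

0.054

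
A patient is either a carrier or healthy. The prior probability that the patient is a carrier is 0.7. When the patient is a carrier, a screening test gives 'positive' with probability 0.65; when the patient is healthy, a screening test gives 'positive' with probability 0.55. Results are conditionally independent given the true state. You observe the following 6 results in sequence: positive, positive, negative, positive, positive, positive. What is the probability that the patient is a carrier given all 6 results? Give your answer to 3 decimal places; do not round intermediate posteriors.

0.807

Apply Bayes' rule sequentially, carrying P(carrier) forward.
After 'positive': P(carrier) = 0.65·0.7000 / (0.65·0.7000 + 0.55·0.3000) ≈ 0.7339
After 'positive': P(carrier) = 0.65·0.7339 / (0.65·0.7339 + 0.55·0.2661) ≈ 0.7652
After 'negative': P(carrier) = 0.35·0.7652 / (0.35·0.7652 + 0.45·0.2348) ≈ 0.7171
After 'positive': P(carrier) = 0.65·0.7171 / (0.65·0.7171 + 0.55·0.2829) ≈ 0.7497
After 'positive': P(carrier) = 0.65·0.7497 / (0.65·0.7497 + 0.55·0.2503) ≈ 0.7797
After 'positive': P(carrier) = 0.65·0.7797 / (0.65·0.7797 + 0.55·0.2203) ≈ 0.8071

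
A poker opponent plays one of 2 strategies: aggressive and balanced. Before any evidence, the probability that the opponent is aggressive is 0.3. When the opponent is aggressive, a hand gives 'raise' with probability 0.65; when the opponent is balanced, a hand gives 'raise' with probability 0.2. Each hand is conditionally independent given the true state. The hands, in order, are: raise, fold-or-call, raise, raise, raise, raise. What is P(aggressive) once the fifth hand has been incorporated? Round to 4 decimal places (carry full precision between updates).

After 'raise': P(aggressive) = 0.65·0.3000 / (0.65·0.3000 + 0.2·0.7000) ≈ 0.5821
After 'fold-or-call': P(aggressive) = 0.35·0.5821 / (0.35·0.5821 + 0.8·0.4179) ≈ 0.3786
After 'raise': P(aggressive) = 0.65·0.3786 / (0.65·0.3786 + 0.2·0.6214) ≈ 0.6645
After 'raise': P(aggressive) = 0.65·0.6645 / (0.65·0.6645 + 0.2·0.3355) ≈ 0.8655
After 'raise': P(aggressive) = 0.65·0.8655 / (0.65·0.8655 + 0.2·0.1345) ≈ 0.9544

0.9544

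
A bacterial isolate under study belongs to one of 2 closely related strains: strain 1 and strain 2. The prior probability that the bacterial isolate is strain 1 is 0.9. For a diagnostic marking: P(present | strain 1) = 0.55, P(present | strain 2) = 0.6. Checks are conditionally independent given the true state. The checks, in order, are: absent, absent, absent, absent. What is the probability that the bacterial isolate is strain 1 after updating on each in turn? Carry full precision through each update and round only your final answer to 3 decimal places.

After 'absent': P(strain 1) = 0.45·0.9000 / (0.45·0.9000 + 0.4·0.1000) ≈ 0.9101
After 'absent': P(strain 1) = 0.45·0.9101 / (0.45·0.9101 + 0.4·0.0899) ≈ 0.9193
After 'absent': P(strain 1) = 0.45·0.9193 / (0.45·0.9193 + 0.4·0.0807) ≈ 0.9276
After 'absent': P(strain 1) = 0.45·0.9276 / (0.45·0.9276 + 0.4·0.0724) ≈ 0.9351

0.935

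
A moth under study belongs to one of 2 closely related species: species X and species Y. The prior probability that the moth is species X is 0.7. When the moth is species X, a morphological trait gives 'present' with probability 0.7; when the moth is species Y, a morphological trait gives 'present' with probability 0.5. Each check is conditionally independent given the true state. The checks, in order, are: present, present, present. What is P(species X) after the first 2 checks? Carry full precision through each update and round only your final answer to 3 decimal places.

After 'present': P(species X) = 0.7·0.7000 / (0.7·0.7000 + 0.5·0.3000) ≈ 0.7656
After 'present': P(species X) = 0.7·0.7656 / (0.7·0.7656 + 0.5·0.2344) ≈ 0.8206

0.821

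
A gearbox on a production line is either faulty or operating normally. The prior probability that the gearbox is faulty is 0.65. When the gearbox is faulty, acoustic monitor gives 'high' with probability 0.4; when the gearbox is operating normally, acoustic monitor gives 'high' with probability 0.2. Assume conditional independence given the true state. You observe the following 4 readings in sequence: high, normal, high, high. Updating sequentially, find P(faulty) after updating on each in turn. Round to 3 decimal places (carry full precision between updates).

0.918

After 'high': P(faulty) = 0.4·0.6500 / (0.4·0.6500 + 0.2·0.3500) ≈ 0.7879
After 'normal': P(faulty) = 0.6·0.7879 / (0.6·0.7879 + 0.8·0.2121) ≈ 0.7358
After 'high': P(faulty) = 0.4·0.7358 / (0.4·0.7358 + 0.2·0.2642) ≈ 0.8478
After 'high': P(faulty) = 0.4·0.8478 / (0.4·0.8478 + 0.2·0.1522) ≈ 0.9176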